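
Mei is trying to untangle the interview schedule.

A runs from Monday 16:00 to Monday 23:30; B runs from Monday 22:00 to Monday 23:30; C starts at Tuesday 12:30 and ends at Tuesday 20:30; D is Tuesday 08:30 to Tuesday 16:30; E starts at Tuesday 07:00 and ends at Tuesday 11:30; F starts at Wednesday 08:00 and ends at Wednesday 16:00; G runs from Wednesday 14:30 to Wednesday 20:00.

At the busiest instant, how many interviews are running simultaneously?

2

Sort all start/end points and keep a running count:
Monday 16:00 start A → 1
Monday 22:00 start B → 2
Monday 23:30 end A → 1
Monday 23:30 end B → 0
Tuesday 07:00 start E → 1
Tuesday 08:30 start D → 2
Tuesday 11:30 end E → 1
Tuesday 12:30 start C → 2
Tuesday 16:30 end D → 1
Tuesday 20:30 end C → 0
Wednesday 08:00 start F → 1
Wednesday 14:30 start G → 2
Wednesday 16:00 end F → 1
Wednesday 20:00 end G → 0
Peak is 2, at Monday 22:00 (A, B).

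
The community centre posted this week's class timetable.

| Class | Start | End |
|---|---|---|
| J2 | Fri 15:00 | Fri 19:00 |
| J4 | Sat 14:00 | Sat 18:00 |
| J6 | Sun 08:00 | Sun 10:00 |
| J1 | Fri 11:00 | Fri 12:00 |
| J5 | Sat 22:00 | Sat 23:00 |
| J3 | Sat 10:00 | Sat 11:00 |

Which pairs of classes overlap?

no conflicts

Sorted by start: J1, J2, J3, J4, J5, J6.
J2 starts after J1 ends, so nothing later overlaps J1 either.
J3 starts after J2 ends, so nothing later overlaps J2 either.
J4 starts after J3 ends, so nothing later overlaps J3 either.
J5 starts after J4 ends, so nothing later overlaps J4 either.
J6 starts after J5 ends.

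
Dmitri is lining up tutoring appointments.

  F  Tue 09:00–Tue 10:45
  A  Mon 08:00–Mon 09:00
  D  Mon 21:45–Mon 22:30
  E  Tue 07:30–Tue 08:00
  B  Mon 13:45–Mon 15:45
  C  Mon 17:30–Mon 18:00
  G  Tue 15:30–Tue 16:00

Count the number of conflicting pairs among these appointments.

0

Sorted by start: A, B, C, D, E, F, G.
B starts after A ends — done with A.
C starts after B ends — done with B.
D starts after C ends — done with C.
E starts after D ends — done with D.
F starts after E ends — done with E.
G starts after F ends.
No pair overlaps.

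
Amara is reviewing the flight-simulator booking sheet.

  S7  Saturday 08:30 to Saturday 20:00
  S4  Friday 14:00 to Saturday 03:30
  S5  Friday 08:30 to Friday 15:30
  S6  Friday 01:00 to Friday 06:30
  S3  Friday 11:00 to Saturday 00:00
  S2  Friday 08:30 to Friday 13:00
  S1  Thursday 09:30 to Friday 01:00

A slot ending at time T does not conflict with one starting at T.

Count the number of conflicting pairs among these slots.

5

Two intervals overlap when each starts before the other ends.
Sorted by start: S1, S6, S2, S5, S3, S4, S7.
S6 starts exactly when S1 ends (back-to-back, no overlap); S1 is clear from here.
S2 starts after S6 ends; S6 is clear from here.
S5 starts before S2 ends → S2 and S5 overlap.
S3 starts before S2 ends → S2 and S3 overlap.
S4 starts after S2 ends; S2 is clear from here.
S3 starts before S5 ends → S5 and S3 overlap.
S4 starts before S5 ends → S5 and S4 overlap.
S7 starts after S5 ends.
S4 starts before S3 ends → S3 and S4 overlap.
S7 starts after S3 ends.
S7 starts after S4 ends.
Overlapping pairs: S2 & S3, S2 & S5, S3 & S4, S3 & S5, S4 & S5 — 5 in total.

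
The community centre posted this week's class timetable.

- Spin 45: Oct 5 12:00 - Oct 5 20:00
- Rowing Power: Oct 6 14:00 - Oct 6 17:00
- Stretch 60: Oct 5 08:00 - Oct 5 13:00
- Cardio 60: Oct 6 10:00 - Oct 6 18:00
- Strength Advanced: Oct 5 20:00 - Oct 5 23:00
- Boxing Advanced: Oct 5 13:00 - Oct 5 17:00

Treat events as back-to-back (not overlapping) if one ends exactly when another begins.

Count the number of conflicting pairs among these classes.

Two intervals overlap when each starts before the other ends.
Sorted by start: Stretch 60, Spin 45, Boxing Advanced, Strength Advanced, Cardio 60, Rowing Power.
Spin 45 starts before Stretch 60 ends → Stretch 60 and Spin 45 overlap.
Boxing Advanced starts exactly when Stretch 60 ends (back-to-back, no overlap) — done with Stretch 60.
Boxing Advanced starts before Spin 45 ends → Spin 45 and Boxing Advanced overlap.
Strength Advanced starts exactly when Spin 45 ends (back-to-back, no overlap) — done with Spin 45.
Strength Advanced starts after Boxing Advanced ends — done with Boxing Advanced.
Cardio 60 starts after Strength Advanced ends — done with Strength Advanced.
Rowing Power starts before Cardio 60 ends → Cardio 60 and Rowing Power overlap.
Overlapping pairs: Boxing Advanced & Spin 45, Cardio 60 & Rowing Power, Spin 45 & Stretch 60 — 3 in total.

3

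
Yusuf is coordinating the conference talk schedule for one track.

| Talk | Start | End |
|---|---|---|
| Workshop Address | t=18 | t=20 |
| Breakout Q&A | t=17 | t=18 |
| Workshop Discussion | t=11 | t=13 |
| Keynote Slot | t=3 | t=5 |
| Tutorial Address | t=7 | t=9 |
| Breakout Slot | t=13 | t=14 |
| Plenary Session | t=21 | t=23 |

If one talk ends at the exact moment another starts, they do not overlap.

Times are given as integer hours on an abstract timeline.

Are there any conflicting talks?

No

Check each pair: they overlap iff neither finishes before the other starts.
Sorted by start: Keynote Slot, Tutorial Address, Workshop Discussion, Breakout Slot, Breakout Q&A, Workshop Address, Plenary Session.
Tutorial Address starts after Keynote Slot ends, so nothing later overlaps Keynote Slot either.
Workshop Discussion starts after Tutorial Address ends, so nothing later overlaps Tutorial Address either.
Breakout Slot starts exactly when Workshop Discussion ends (back-to-back, no overlap), so nothing later overlaps Workshop Discussion either.
Breakout Q&A starts after Breakout Slot ends, so nothing later overlaps Breakout Slot either.
Workshop Address starts exactly when Breakout Q&A ends (back-to-back, no overlap), so nothing later overlaps Breakout Q&A either.
Plenary Session starts after Workshop Address ends.
Every pair is clear; the schedule has no overlaps.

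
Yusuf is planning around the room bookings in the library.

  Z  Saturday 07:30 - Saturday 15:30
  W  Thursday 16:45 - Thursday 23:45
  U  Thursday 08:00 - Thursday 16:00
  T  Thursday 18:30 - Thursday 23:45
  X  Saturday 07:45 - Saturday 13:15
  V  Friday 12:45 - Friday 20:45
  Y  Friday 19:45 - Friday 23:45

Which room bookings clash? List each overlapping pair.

Two intervals overlap when each starts before the other ends.
Sorted by start: U, W, T, V, Y, Z, X.
W starts after U ends, so U has no further overlaps.
T starts before W ends → W and T overlap.
V starts after W ends, so W has no further overlaps.
V starts after T ends, so T has no further overlaps.
Y starts before V ends → V and Y overlap.
Z starts after V ends, so V has no further overlaps.
Z starts after Y ends, so Y has no further overlaps.
X starts before Z ends → Z and X overlap.

T & W, V & Y, X & Z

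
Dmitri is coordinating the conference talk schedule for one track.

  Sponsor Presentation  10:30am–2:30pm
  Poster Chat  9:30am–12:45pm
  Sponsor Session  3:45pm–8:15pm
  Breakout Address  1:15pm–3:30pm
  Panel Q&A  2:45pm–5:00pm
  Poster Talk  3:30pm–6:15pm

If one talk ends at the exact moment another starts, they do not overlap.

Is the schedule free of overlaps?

Sorted by start: Poster Chat, Sponsor Presentation, Breakout Address, Panel Q&A, Poster Talk, Sponsor Session.
Sponsor Presentation starts before Poster Chat ends → Poster Chat and Sponsor Presentation overlap.
That's a conflict, so the schedule is not conflict-free.

No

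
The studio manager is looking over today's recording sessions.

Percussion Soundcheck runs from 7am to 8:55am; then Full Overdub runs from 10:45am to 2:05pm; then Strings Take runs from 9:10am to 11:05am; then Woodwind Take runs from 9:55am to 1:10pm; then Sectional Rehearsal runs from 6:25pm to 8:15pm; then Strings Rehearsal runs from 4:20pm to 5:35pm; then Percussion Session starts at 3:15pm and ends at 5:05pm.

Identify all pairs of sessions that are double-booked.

Full Overdub & Strings Take, Full Overdub & Woodwind Take, Percussion Session & Strings Rehearsal, Strings Take & Woodwind Take

Sorted by start: Percussion Soundcheck, Strings Take, Woodwind Take, Full Overdub, Percussion Session, Strings Rehearsal, Sectional Rehearsal.
Strings Take starts after Percussion Soundcheck ends, so nothing later overlaps Percussion Soundcheck either.
Woodwind Take starts before Strings Take ends → Strings Take and Woodwind Take overlap.
Full Overdub starts before Strings Take ends → Strings Take and Full Overdub overlap.
Percussion Session starts after Strings Take ends, so nothing later overlaps Strings Take either.
Full Overdub starts before Woodwind Take ends → Woodwind Take and Full Overdub overlap.
Percussion Session starts after Woodwind Take ends, so nothing later overlaps Woodwind Take either.
Percussion Session starts after Full Overdub ends, so nothing later overlaps Full Overdub either.
Strings Rehearsal starts before Percussion Session ends → Percussion Session and Strings Rehearsal overlap.
Sectional Rehearsal starts after Percussion Session ends.
Sectional Rehearsal starts after Strings Rehearsal ends.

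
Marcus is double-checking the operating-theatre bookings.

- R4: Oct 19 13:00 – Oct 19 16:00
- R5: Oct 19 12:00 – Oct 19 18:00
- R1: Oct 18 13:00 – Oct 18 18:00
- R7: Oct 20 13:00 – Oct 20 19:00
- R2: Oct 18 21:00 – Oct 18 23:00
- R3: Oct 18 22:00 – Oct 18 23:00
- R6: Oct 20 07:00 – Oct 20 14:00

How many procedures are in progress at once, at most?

Walk through starts and ends in time order (an end at T is processed before a start at T):
Oct 18 13:00 start R1 → 1
Oct 18 18:00 end R1 → 0
Oct 18 21:00 start R2 → 1
Oct 18 22:00 start R3 → 2
Oct 18 23:00 end R2 → 1
Oct 18 23:00 end R3 → 0
Oct 19 12:00 start R5 → 1
Oct 19 13:00 start R4 → 2
Oct 19 16:00 end R4 → 1
Oct 19 18:00 end R5 → 0
Oct 20 07:00 start R6 → 1
Oct 20 13:00 start R7 → 2
Oct 20 14:00 end R6 → 1
Oct 20 19:00 end R7 → 0
Peak is 2, at Oct 18 22:00 (R2, R3).

2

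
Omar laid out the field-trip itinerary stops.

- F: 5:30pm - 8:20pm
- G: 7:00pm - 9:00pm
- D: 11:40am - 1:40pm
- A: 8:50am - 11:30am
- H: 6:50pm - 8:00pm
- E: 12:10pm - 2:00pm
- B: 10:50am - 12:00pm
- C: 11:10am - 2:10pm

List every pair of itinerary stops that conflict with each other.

A & B, A & C, B & C, B & D, C & D, C & E, D & E, F & G, F & H, G & H

Sorted by start: A, B, C, D, E, F, H, G.
B starts before A ends → A and B overlap.
C starts before A ends → A and C overlap.
D starts after A ends, so A has no further overlaps.
C starts before B ends → B and C overlap.
D starts before B ends → B and D overlap.
E starts after B ends, so B has no further overlaps.
D starts before C ends → C and D overlap.
E starts before C ends → C and E overlap.
F starts after C ends, so C has no further overlaps.
E starts before D ends → D and E overlap.
F starts after D ends, so D has no further overlaps.
F starts after E ends, so E has no further overlaps.
H starts before F ends → F and H overlap.
G starts before F ends → F and G overlap.
G starts before H ends → H and G overlap.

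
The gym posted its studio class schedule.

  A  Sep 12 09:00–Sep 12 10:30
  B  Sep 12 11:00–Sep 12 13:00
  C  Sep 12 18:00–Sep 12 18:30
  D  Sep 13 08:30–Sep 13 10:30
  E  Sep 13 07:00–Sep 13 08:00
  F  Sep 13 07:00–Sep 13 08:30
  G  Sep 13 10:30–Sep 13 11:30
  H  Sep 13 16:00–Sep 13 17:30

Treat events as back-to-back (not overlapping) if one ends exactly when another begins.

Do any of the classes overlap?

Yes

Sorted by start: A, B, C, E, F, D, G, H.
B starts after A ends, so A has no further overlaps.
C starts after B ends, so B has no further overlaps.
E starts after C ends, so C has no further overlaps.
F starts before E ends → E and F overlap.
That's a conflict, so the schedule is not conflict-free.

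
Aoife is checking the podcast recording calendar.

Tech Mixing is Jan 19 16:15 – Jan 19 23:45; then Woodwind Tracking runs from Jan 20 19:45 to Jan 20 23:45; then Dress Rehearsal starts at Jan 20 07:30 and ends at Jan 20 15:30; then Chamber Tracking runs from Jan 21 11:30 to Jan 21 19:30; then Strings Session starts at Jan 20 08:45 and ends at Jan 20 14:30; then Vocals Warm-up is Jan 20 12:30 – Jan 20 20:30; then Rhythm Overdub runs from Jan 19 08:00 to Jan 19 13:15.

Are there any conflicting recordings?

Sorted by start: Rhythm Overdub, Tech Mixing, Dress Rehearsal, Strings Session, Vocals Warm-up, Woodwind Tracking, Chamber Tracking.
Tech Mixing starts after Rhythm Overdub ends, so nothing later overlaps Rhythm Overdub either.
Dress Rehearsal starts after Tech Mixing ends, so nothing later overlaps Tech Mixing either.
Strings Session starts before Dress Rehearsal ends → Dress Rehearsal and Strings Session overlap.
That's a conflict, so the schedule is not conflict-free.

Yes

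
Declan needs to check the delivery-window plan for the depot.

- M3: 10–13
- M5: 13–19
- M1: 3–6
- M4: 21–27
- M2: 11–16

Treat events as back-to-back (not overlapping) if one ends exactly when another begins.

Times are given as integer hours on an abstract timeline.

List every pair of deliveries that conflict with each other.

Sorted by start: M1, M3, M2, M5, M4.
M3 starts after M1 ends, so M1 has no further overlaps.
M2 starts before M3 ends → M3 and M2 overlap.
M5 starts exactly when M3 ends (back-to-back, no overlap), so M3 has no further overlaps.
M5 starts before M2 ends → M2 and M5 overlap.
M4 starts after M2 ends.
M4 starts after M5 ends.

M2 & M3, M2 & M5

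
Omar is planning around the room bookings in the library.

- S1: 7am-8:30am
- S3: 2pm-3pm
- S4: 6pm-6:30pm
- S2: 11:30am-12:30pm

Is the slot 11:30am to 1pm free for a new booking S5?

S1: ends 8:30am at or before S5 starts 11:30am → clear.
S2: starts 11:30am before S5 ends 1pm, and ends 12:30pm after S5 starts 11:30am → overlap.
S3: starts 2pm at or after S5 ends 1pm → clear.
S4: starts 6pm at or after S5 ends 1pm → clear.
S5 overlaps S2.

No — it overlaps S2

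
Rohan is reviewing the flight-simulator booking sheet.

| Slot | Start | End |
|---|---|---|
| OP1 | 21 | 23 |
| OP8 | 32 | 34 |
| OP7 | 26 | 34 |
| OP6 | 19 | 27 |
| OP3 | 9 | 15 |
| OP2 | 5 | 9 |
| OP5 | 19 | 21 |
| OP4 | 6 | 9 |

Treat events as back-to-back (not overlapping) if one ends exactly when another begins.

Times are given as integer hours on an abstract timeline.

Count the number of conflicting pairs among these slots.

5

Sorted by start: OP2, OP4, OP3, OP5, OP6, OP1, OP7, OP8.
OP4 starts before OP2 ends → OP2 and OP4 overlap.
OP3 starts exactly when OP2 ends (back-to-back, no overlap) — done with OP2.
OP3 starts exactly when OP4 ends (back-to-back, no overlap) — done with OP4.
OP5 starts after OP3 ends — done with OP3.
OP6 starts before OP5 ends → OP5 and OP6 overlap.
OP1 starts exactly when OP5 ends (back-to-back, no overlap) — done with OP5.
OP1 starts before OP6 ends → OP6 and OP1 overlap.
OP7 starts before OP6 ends → OP6 and OP7 overlap.
OP8 starts after OP6 ends.
OP7 starts after OP1 ends — done with OP1.
OP8 starts before OP7 ends → OP7 and OP8 overlap.
Overlapping pairs: OP1 & OP6, OP2 & OP4, OP5 & OP6, OP6 & OP7, OP7 & OP8 — 5 in total.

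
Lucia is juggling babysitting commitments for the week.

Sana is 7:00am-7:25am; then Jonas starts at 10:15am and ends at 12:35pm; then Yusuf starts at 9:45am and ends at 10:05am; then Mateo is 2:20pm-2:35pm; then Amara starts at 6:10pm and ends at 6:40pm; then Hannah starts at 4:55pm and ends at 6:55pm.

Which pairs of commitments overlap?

Sorted by start: Sana, Yusuf, Jonas, Mateo, Hannah, Amara.
Yusuf starts after Sana ends, so nothing later overlaps Sana either.
Jonas starts after Yusuf ends, so nothing later overlaps Yusuf either.
Mateo starts after Jonas ends, so nothing later overlaps Jonas either.
Hannah starts after Mateo ends, so nothing later overlaps Mateo either.
Amara starts before Hannah ends → Hannah and Amara overlap.

Amara & Hannah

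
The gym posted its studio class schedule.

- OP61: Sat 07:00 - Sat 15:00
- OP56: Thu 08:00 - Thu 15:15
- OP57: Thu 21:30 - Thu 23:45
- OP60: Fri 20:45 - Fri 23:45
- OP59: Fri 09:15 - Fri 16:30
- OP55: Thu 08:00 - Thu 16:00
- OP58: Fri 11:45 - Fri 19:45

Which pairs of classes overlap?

Sorted by start: OP55, OP56, OP57, OP59, OP58, OP60, OP61.
OP56 starts before OP55 ends → OP55 and OP56 overlap.
OP57 starts after OP55 ends, so nothing later overlaps OP55 either.
OP57 starts after OP56 ends, so nothing later overlaps OP56 either.
OP59 starts after OP57 ends, so nothing later overlaps OP57 either.
OP58 starts before OP59 ends → OP59 and OP58 overlap.
OP60 starts after OP59 ends, so nothing later overlaps OP59 either.
OP60 starts after OP58 ends, so nothing later overlaps OP58 either.
OP61 starts after OP60 ends.

OP55 & OP56, OP58 & OP59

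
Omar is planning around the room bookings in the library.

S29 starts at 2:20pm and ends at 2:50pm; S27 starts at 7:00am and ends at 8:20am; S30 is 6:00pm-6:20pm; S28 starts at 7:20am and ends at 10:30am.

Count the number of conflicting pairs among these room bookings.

Check each pair: they overlap iff neither finishes before the other starts.
Sorted by start: S27, S28, S29, S30.
S28 starts before S27 ends → S27 and S28 overlap.
S29 starts after S27 ends — done with S27.
S29 starts after S28 ends — done with S28.
S30 starts after S29 ends.
Overlapping pairs: S27 & S28 — 1 in total.

1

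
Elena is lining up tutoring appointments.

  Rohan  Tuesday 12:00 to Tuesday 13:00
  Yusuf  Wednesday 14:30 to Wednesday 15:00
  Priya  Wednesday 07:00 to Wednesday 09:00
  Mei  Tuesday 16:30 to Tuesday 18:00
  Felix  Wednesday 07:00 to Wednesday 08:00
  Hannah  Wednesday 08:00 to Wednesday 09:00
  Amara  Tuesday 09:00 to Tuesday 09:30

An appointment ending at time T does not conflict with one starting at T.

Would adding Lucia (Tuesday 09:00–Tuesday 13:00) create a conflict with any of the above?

Amara: starts Tuesday 09:00 before Lucia ends Tuesday 13:00, and ends Tuesday 09:30 after Lucia starts Tuesday 09:00 → overlap.
Rohan: starts Tuesday 12:00 before Lucia ends Tuesday 13:00, and ends Tuesday 13:00 after Lucia starts Tuesday 09:00 → overlap.
Mei: starts Tuesday 16:30 at or after Lucia ends Tuesday 13:00 → clear.
Priya: starts Wednesday 07:00 at or after Lucia ends Tuesday 13:00 → clear.
Felix: starts Wednesday 07:00 at or after Lucia ends Tuesday 13:00 → clear.
Hannah: starts Wednesday 08:00 at or after Lucia ends Tuesday 13:00 → clear.
Yusuf: starts Wednesday 14:30 at or after Lucia ends Tuesday 13:00 → clear.
Lucia overlaps Amara, Rohan.

Yes — it overlaps Amara, Rohan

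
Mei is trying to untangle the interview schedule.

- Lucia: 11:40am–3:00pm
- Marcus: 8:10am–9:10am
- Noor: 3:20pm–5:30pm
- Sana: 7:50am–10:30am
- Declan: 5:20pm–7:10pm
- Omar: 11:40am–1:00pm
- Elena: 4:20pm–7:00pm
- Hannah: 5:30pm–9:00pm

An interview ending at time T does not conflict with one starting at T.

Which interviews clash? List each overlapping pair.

Declan & Elena, Declan & Hannah, Declan & Noor, Elena & Hannah, Elena & Noor, Lucia & Omar, Marcus & Sana

Sorted by start: Sana, Marcus, Omar, Lucia, Noor, Elena, Declan, Hannah.
Marcus starts before Sana ends → Sana and Marcus overlap.
Omar starts after Sana ends; Sana is clear from here.
Omar starts after Marcus ends; Marcus is clear from here.
Lucia starts before Omar ends → Omar and Lucia overlap.
Noor starts after Omar ends; Omar is clear from here.
Noor starts after Lucia ends; Lucia is clear from here.
Elena starts before Noor ends → Noor and Elena overlap.
Declan starts before Noor ends → Noor and Declan overlap.
Hannah starts exactly when Noor ends (back-to-back, no overlap).
Declan starts before Elena ends → Elena and Declan overlap.
Hannah starts before Elena ends → Elena and Hannah overlap.
Hannah starts before Declan ends → Declan and Hannah overlap.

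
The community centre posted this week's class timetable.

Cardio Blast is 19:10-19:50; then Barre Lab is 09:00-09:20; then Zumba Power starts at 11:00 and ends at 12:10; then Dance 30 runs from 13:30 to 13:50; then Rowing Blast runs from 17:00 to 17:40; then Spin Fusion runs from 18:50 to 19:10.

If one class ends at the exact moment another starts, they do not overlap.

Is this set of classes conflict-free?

Yes

Sorted by start: Barre Lab, Zumba Power, Dance 30, Rowing Blast, Spin Fusion, Cardio Blast.
Zumba Power starts after Barre Lab ends, so Barre Lab has no further overlaps.
Dance 30 starts after Zumba Power ends, so Zumba Power has no further overlaps.
Rowing Blast starts after Dance 30 ends, so Dance 30 has no further overlaps.
Spin Fusion starts after Rowing Blast ends, so Rowing Blast has no further overlaps.
Cardio Blast starts exactly when Spin Fusion ends (back-to-back, no overlap).
Every pair is clear; the schedule has no overlaps.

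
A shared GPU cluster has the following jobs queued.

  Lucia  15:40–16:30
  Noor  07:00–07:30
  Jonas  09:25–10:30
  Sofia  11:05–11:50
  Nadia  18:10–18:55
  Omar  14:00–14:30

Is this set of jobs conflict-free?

Yes

Sorted by start: Noor, Jonas, Sofia, Omar, Lucia, Nadia.
Jonas starts after Noor ends, so Noor has no further overlaps.
Sofia starts after Jonas ends, so Jonas has no further overlaps.
Omar starts after Sofia ends, so Sofia has no further overlaps.
Lucia starts after Omar ends, so Omar has no further overlaps.
Nadia starts after Lucia ends.
Every pair is clear; the schedule has no overlaps.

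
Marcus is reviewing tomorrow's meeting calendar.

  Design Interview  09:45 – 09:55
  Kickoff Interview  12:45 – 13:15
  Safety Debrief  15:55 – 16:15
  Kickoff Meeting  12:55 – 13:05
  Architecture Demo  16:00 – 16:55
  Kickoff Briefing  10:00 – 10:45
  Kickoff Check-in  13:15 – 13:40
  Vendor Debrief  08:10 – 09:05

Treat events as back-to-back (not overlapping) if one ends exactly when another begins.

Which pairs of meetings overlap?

Sorted by start: Vendor Debrief, Design Interview, Kickoff Briefing, Kickoff Interview, Kickoff Meeting, Kickoff Check-in, Safety Debrief, Architecture Demo.
Design Interview starts after Vendor Debrief ends — done with Vendor Debrief.
Kickoff Briefing starts after Design Interview ends — done with Design Interview.
Kickoff Interview starts after Kickoff Briefing ends — done with Kickoff Briefing.
Kickoff Meeting starts before Kickoff Interview ends → Kickoff Interview and Kickoff Meeting overlap.
Kickoff Check-in starts exactly when Kickoff Interview ends (back-to-back, no overlap) — done with Kickoff Interview.
Kickoff Check-in starts after Kickoff Meeting ends — done with Kickoff Meeting.
Safety Debrief starts after Kickoff Check-in ends — done with Kickoff Check-in.
Architecture Demo starts before Safety Debrief ends → Safety Debrief and Architecture Demo overlap.

Architecture Demo & Safety Debrief, Kickoff Interview & Kickoff Meeting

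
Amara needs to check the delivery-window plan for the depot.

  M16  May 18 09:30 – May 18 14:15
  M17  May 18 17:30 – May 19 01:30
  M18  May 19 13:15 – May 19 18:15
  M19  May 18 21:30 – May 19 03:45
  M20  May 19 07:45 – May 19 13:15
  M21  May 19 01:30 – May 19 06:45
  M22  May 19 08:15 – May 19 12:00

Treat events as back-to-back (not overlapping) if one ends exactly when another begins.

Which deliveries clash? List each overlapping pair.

Two intervals overlap when each starts before the other ends.
Sorted by start: M16, M17, M19, M21, M20, M22, M18.
M17 starts after M16 ends, so nothing later overlaps M16 either.
M19 starts before M17 ends → M17 and M19 overlap.
M21 starts exactly when M17 ends (back-to-back, no overlap), so nothing later overlaps M17 either.
M21 starts before M19 ends → M19 and M21 overlap.
M20 starts after M19 ends, so nothing later overlaps M19 either.
M20 starts after M21 ends, so nothing later overlaps M21 either.
M22 starts before M20 ends → M20 and M22 overlap.
M18 starts exactly when M20 ends (back-to-back, no overlap).
M18 starts after M22 ends.

M17 & M19, M19 & M21, M20 & M22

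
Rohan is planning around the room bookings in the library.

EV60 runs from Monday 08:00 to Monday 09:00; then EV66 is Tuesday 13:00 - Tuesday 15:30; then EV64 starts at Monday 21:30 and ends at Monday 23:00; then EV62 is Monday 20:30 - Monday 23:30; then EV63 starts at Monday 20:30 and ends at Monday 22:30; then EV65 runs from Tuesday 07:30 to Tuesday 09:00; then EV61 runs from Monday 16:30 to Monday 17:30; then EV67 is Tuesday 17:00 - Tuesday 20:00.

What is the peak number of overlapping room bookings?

3

Sweep the timeline, counting +1 at each start and −1 at each end (ends before starts at a tie):
Monday 08:00 start EV60 → 1
Monday 09:00 end EV60 → 0
Monday 16:30 start EV61 → 1
Monday 17:30 end EV61 → 0
Monday 20:30 start EV62 → 1
Monday 20:30 start EV63 → 2
Monday 21:30 start EV64 → 3
Monday 22:30 end EV63 → 2
Monday 23:00 end EV64 → 1
Monday 23:30 end EV62 → 0
Tuesday 07:30 start EV65 → 1
Tuesday 09:00 end EV65 → 0
Tuesday 13:00 start EV66 → 1
Tuesday 15:30 end EV66 → 0
Tuesday 17:00 start EV67 → 1
Tuesday 20:00 end EV67 → 0
Peak is 3, at Monday 21:30 (EV62, EV63, EV64).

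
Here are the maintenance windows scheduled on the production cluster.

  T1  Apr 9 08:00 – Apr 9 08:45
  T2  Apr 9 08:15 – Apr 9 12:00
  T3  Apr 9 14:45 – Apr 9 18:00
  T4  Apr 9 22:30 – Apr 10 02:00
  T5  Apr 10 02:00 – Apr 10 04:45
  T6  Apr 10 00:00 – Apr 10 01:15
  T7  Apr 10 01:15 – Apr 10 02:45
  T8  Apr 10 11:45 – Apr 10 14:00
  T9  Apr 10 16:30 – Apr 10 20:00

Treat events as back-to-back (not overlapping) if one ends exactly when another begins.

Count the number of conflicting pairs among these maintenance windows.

Sorted by start: T1, T2, T3, T4, T6, T7, T5, T8, T9.
T2 starts before T1 ends → T1 and T2 overlap.
T3 starts after T1 ends — done with T1.
T3 starts after T2 ends — done with T2.
T4 starts after T3 ends — done with T3.
T6 starts before T4 ends → T4 and T6 overlap.
T7 starts before T4 ends → T4 and T7 overlap.
T5 starts exactly when T4 ends (back-to-back, no overlap) — done with T4.
T7 starts exactly when T6 ends (back-to-back, no overlap) — done with T6.
T5 starts before T7 ends → T7 and T5 overlap.
T8 starts after T7 ends — done with T7.
T8 starts after T5 ends — done with T5.
T9 starts after T8 ends.
Overlapping pairs: T1 & T2, T4 & T6, T4 & T7, T5 & T7 — 4 in total.

4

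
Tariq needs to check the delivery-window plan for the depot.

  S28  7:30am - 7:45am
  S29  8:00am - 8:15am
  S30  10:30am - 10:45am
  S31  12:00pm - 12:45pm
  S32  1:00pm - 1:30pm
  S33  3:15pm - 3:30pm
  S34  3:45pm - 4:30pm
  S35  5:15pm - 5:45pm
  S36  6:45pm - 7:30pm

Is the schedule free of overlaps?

Two intervals overlap when each starts before the other ends.
Sorted by start: S28, S29, S30, S31, S32, S33, S34, S35, S36.
S29 starts after S28 ends — done with S28.
S30 starts after S29 ends — done with S29.
S31 starts after S30 ends — done with S30.
S32 starts after S31 ends — done with S31.
S33 starts after S32 ends — done with S32.
S34 starts after S33 ends — done with S33.
S35 starts after S34 ends — done with S34.
S36 starts after S35 ends.
Every pair is clear; the schedule has no overlaps.

Yes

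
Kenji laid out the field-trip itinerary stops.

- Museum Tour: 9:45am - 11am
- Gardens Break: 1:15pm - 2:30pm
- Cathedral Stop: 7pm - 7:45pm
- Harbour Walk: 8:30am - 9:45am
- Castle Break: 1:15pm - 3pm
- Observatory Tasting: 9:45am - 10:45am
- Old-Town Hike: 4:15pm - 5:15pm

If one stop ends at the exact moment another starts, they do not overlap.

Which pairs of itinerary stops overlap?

Castle Break & Gardens Break, Museum Tour & Observatory Tasting

Check each pair: they overlap iff neither finishes before the other starts.
Sorted by start: Harbour Walk, Observatory Tasting, Museum Tour, Castle Break, Gardens Break, Old-Town Hike, Cathedral Stop.
Observatory Tasting starts exactly when Harbour Walk ends (back-to-back, no overlap), so nothing later overlaps Harbour Walk either.
Museum Tour starts before Observatory Tasting ends → Observatory Tasting and Museum Tour overlap.
Castle Break starts after Observatory Tasting ends, so nothing later overlaps Observatory Tasting either.
Castle Break starts after Museum Tour ends, so nothing later overlaps Museum Tour either.
Gardens Break starts before Castle Break ends → Castle Break and Gardens Break overlap.
Old-Town Hike starts after Castle Break ends, so nothing later overlaps Castle Break either.
Old-Town Hike starts after Gardens Break ends, so nothing later overlaps Gardens Break either.
Cathedral Stop starts after Old-Town Hike ends.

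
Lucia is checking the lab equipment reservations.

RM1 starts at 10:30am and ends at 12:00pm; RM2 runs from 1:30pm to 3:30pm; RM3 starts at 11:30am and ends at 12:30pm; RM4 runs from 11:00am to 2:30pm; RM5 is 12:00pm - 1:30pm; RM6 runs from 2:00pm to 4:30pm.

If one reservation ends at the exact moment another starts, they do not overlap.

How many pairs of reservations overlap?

Check each pair: they overlap iff neither finishes before the other starts.
Sorted by start: RM1, RM4, RM3, RM5, RM2, RM6.
RM4 starts before RM1 ends → RM1 and RM4 overlap.
RM3 starts before RM1 ends → RM1 and RM3 overlap.
RM5 starts exactly when RM1 ends (back-to-back, no overlap); RM1 is clear from here.
RM3 starts before RM4 ends → RM4 and RM3 overlap.
RM5 starts before RM4 ends → RM4 and RM5 overlap.
RM2 starts before RM4 ends → RM4 and RM2 overlap.
RM6 starts before RM4 ends → RM4 and RM6 overlap.
RM5 starts before RM3 ends → RM3 and RM5 overlap.
RM2 starts after RM3 ends; RM3 is clear from here.
RM2 starts exactly when RM5 ends (back-to-back, no overlap); RM5 is clear from here.
RM6 starts before RM2 ends → RM2 and RM6 overlap.
Overlapping pairs: RM1 & RM3, RM1 & RM4, RM2 & RM4, RM2 & RM6, RM3 & RM4, RM3 & RM5, RM4 & RM5, RM4 & RM6 — 8 in total.

8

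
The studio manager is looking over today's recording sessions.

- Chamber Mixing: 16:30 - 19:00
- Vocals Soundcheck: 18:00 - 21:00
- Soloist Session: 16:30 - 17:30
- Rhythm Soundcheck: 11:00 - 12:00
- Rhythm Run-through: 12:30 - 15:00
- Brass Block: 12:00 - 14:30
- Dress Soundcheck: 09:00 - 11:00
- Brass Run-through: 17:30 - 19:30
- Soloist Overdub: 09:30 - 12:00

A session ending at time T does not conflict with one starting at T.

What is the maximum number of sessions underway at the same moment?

3

Sweep the timeline, counting +1 at each start and −1 at each end (ends before starts at a tie):
09:00 start Dress Soundcheck → 1
09:30 start Soloist Overdub → 2
11:00 end Dress Soundcheck → 1
11:00 start Rhythm Soundcheck → 2
12:00 end Rhythm Soundcheck → 1
12:00 end Soloist Overdub → 0
12:00 start Brass Block → 1
12:30 start Rhythm Run-through → 2
14:30 end Brass Block → 1
15:00 end Rhythm Run-through → 0
16:30 start Chamber Mixing → 1
16:30 start Soloist Session → 2
17:30 end Soloist Session → 1
17:30 start Brass Run-through → 2
18:00 start Vocals Soundcheck → 3
19:00 end Chamber Mixing → 2
19:30 end Brass Run-through → 1
21:00 end Vocals Soundcheck → 0
Peak is 3, at 18:00 (Brass Run-through, Chamber Mixing, Vocals Soundcheck).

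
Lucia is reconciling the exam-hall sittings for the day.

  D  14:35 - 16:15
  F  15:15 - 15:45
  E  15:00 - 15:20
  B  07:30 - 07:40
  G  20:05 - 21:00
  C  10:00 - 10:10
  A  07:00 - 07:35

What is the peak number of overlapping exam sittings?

Sweep the timeline, counting +1 at each start and −1 at each end (ends before starts at a tie):
07:00 start A → 1
07:30 start B → 2
07:35 end A → 1
07:40 end B → 0
10:00 start C → 1
10:10 end C → 0
14:35 start D → 1
15:00 start E → 2
15:15 start F → 3
15:20 end E → 2
15:45 end F → 1
16:15 end D → 0
20:05 start G → 1
21:00 end G → 0
Peak is 3, at 15:15 (D, E, F).

3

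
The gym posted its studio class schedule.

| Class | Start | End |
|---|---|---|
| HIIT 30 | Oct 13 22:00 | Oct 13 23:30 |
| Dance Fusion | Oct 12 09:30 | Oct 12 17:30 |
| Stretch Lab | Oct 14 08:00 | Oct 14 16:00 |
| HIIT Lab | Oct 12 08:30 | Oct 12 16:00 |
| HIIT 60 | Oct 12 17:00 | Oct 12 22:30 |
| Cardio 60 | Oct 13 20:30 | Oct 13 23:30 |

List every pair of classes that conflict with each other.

Cardio 60 & HIIT 30, Dance Fusion & HIIT 60, Dance Fusion & HIIT Lab

Sorted by start: HIIT Lab, Dance Fusion, HIIT 60, Cardio 60, HIIT 30, Stretch Lab.
Dance Fusion starts before HIIT Lab ends → HIIT Lab and Dance Fusion overlap.
HIIT 60 starts after HIIT Lab ends, so nothing later overlaps HIIT Lab either.
HIIT 60 starts before Dance Fusion ends → Dance Fusion and HIIT 60 overlap.
Cardio 60 starts after Dance Fusion ends, so nothing later overlaps Dance Fusion either.
Cardio 60 starts after HIIT 60 ends, so nothing later overlaps HIIT 60 either.
HIIT 30 starts before Cardio 60 ends → Cardio 60 and HIIT 30 overlap.
Stretch Lab starts after Cardio 60 ends.
Stretch Lab starts after HIIT 30 ends.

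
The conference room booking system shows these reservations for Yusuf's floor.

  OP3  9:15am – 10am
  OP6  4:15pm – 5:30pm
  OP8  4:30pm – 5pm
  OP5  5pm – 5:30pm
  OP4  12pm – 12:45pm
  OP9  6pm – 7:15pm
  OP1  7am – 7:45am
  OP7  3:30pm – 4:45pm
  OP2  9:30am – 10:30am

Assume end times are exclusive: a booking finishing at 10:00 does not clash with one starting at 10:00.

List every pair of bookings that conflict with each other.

Sorted by start: OP1, OP3, OP2, OP4, OP7, OP6, OP8, OP5, OP9.
OP3 starts after OP1 ends; OP1 is clear from here.
OP2 starts before OP3 ends → OP3 and OP2 overlap.
OP4 starts after OP3 ends; OP3 is clear from here.
OP4 starts after OP2 ends; OP2 is clear from here.
OP7 starts after OP4 ends; OP4 is clear from here.
OP6 starts before OP7 ends → OP7 and OP6 overlap.
OP8 starts before OP7 ends → OP7 and OP8 overlap.
OP5 starts after OP7 ends; OP7 is clear from here.
OP8 starts before OP6 ends → OP6 and OP8 overlap.
OP5 starts before OP6 ends → OP6 and OP5 overlap.
OP9 starts after OP6 ends.
OP5 starts exactly when OP8 ends (back-to-back, no overlap); OP8 is clear from here.
OP9 starts after OP5 ends.

OP2 & OP3, OP5 & OP6, OP6 & OP7, OP6 & OP8, OP7 & OP8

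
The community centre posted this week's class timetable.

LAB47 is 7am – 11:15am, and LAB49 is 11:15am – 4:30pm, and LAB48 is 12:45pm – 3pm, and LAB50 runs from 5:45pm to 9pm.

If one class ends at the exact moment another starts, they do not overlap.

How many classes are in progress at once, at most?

2

Sweep the timeline, counting +1 at each start and −1 at each end (ends before starts at a tie):
7am start LAB47 → 1
11:15am end LAB47 → 0
11:15am start LAB49 → 1
12:45pm start LAB48 → 2
3pm end LAB48 → 1
4:30pm end LAB49 → 0
5:45pm start LAB50 → 1
9pm end LAB50 → 0
Peak is 2, at 12:45pm (LAB48, LAB49).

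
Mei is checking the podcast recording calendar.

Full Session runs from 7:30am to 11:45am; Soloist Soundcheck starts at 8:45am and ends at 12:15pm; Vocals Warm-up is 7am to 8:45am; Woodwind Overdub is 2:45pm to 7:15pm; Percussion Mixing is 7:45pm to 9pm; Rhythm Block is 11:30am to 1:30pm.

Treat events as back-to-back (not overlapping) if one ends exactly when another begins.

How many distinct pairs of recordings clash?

4

Two intervals overlap when each starts before the other ends.
Sorted by start: Vocals Warm-up, Full Session, Soloist Soundcheck, Rhythm Block, Woodwind Overdub, Percussion Mixing.
Full Session starts before Vocals Warm-up ends → Vocals Warm-up and Full Session overlap.
Soloist Soundcheck starts exactly when Vocals Warm-up ends (back-to-back, no overlap), so Vocals Warm-up has no further overlaps.
Soloist Soundcheck starts before Full Session ends → Full Session and Soloist Soundcheck overlap.
Rhythm Block starts before Full Session ends → Full Session and Rhythm Block overlap.
Woodwind Overdub starts after Full Session ends, so Full Session has no further overlaps.
Rhythm Block starts before Soloist Soundcheck ends → Soloist Soundcheck and Rhythm Block overlap.
Woodwind Overdub starts after Soloist Soundcheck ends, so Soloist Soundcheck has no further overlaps.
Woodwind Overdub starts after Rhythm Block ends, so Rhythm Block has no further overlaps.
Percussion Mixing starts after Woodwind Overdub ends.
Overlapping pairs: Full Session & Rhythm Block, Full Session & Soloist Soundcheck, Full Session & Vocals Warm-up, Rhythm Block & Soloist Soundcheck — 4 in total.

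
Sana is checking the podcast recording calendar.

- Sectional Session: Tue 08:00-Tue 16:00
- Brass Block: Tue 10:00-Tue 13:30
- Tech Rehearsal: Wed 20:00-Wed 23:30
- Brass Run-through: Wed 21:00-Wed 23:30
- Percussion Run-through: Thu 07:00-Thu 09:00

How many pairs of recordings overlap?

2

Sorted by start: Sectional Session, Brass Block, Tech Rehearsal, Brass Run-through, Percussion Run-through.
Brass Block starts before Sectional Session ends → Sectional Session and Brass Block overlap.
Tech Rehearsal starts after Sectional Session ends — done with Sectional Session.
Tech Rehearsal starts after Brass Block ends — done with Brass Block.
Brass Run-through starts before Tech Rehearsal ends → Tech Rehearsal and Brass Run-through overlap.
Percussion Run-through starts after Tech Rehearsal ends.
Percussion Run-through starts after Brass Run-through ends.
Overlapping pairs: Brass Block & Sectional Session, Brass Run-through & Tech Rehearsal — 2 in total.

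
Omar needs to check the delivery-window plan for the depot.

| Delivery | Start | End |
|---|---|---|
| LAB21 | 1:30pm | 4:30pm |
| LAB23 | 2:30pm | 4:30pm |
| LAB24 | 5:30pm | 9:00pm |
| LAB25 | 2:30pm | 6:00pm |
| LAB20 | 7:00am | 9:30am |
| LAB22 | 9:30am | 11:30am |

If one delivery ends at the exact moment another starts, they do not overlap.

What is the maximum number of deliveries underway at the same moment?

Walk through starts and ends in time order (an end at T is processed before a start at T):
7:00am start LAB20 → 1
9:30am end LAB20 → 0
9:30am start LAB22 → 1
11:30am end LAB22 → 0
1:30pm start LAB21 → 1
2:30pm start LAB23 → 2
2:30pm start LAB25 → 3
4:30pm end LAB21 → 2
4:30pm end LAB23 → 1
5:30pm start LAB24 → 2
6:00pm end LAB25 → 1
9:00pm end LAB24 → 0
Peak is 3, at 2:30pm (LAB21, LAB23, LAB25).

3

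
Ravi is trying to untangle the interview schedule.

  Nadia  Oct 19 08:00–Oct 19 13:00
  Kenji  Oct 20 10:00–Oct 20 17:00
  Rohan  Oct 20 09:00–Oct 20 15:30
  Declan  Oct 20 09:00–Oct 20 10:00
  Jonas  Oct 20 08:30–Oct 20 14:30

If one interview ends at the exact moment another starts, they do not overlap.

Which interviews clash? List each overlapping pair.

Declan & Jonas, Declan & Rohan, Jonas & Kenji, Jonas & Rohan, Kenji & Rohan

Sorted by start: Nadia, Jonas, Rohan, Declan, Kenji.
Jonas starts after Nadia ends — done with Nadia.
Rohan starts before Jonas ends → Jonas and Rohan overlap.
Declan starts before Jonas ends → Jonas and Declan overlap.
Kenji starts before Jonas ends → Jonas and Kenji overlap.
Declan starts before Rohan ends → Rohan and Declan overlap.
Kenji starts before Rohan ends → Rohan and Kenji overlap.
Kenji starts exactly when Declan ends (back-to-back, no overlap).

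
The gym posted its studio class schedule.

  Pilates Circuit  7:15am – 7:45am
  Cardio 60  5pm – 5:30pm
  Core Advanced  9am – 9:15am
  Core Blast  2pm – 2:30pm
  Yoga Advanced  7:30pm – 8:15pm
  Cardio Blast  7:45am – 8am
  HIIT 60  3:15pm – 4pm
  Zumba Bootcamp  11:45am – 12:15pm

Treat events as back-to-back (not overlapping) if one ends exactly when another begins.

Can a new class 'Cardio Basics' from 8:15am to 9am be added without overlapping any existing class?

Yes — the slot is free

Pilates Circuit: ends 7:45am at or before Cardio Basics starts 8:15am → clear.
Cardio Blast: ends 8am at or before Cardio Basics starts 8:15am → clear.
Core Advanced: starts 9am at or after Cardio Basics ends 9am → clear.
Zumba Bootcamp: starts 11:45am at or after Cardio Basics ends 9am → clear.
Core Blast: starts 2pm at or after Cardio Basics ends 9am → clear.
HIIT 60: starts 3:15pm at or after Cardio Basics ends 9am → clear.
Cardio 60: starts 5pm at or after Cardio Basics ends 9am → clear.
Yoga Advanced: starts 7:30pm at or after Cardio Basics ends 9am → clear.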